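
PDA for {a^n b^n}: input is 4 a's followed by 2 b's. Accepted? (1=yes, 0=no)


Language requires equal numbers of a's and b's
PDA pushes for each 'a', pops for each 'b'
Number of a's = 4
Number of b's = 2
4 != 2 -> Reject

0


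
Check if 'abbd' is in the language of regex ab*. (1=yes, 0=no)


Pattern: ab*
String: 'abbd'
Pattern requires: exactly one 'a' followed by zero or more 'b's
First char is 'a' -> OK
Rest 'bbd': all b's? No
Result: 0

0


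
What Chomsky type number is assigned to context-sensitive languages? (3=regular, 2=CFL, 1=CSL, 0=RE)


Chomsky hierarchy levels:
  Type 3: Regular (DFA/NFA/regex)
  Type 2: Context-free (PDA)
  Type 1: Context-sensitive
  Type 0: Recursively enumerable (TM)
'context-sensitive' corresponds to Type 1

1


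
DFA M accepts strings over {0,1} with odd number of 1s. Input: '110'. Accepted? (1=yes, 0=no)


DFA has 2 states: q_even (start, accept=no) and q_odd
Processing string '110' character by character:
  Position 0: read '1', 1-count=1 -> q_odd
  Position 1: read '1', 1-count=2 -> q_even
  Position 2: read '0', 1-count=2 -> q_even (no change)
Final state: q_even, total 1s = 2 (even); the DFA requires an odd count -> reject

0


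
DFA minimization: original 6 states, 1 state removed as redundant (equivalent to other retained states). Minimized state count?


Original DFA: 6 states
Redundant states removed: 1
Minimized states = original - removed
= 6 - 1
= 5

5


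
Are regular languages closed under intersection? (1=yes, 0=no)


Regular languages are closed under:
- Union (DFA product construction)
- Intersection (DFA product construction)
- Complement (swap accept/reject states)
- Concatenation (NFA construction)
- Kleene star (NFA construction)
intersection is in this list
Therefore: closed

1


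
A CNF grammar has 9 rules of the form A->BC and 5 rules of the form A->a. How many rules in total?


CNF allows two rule forms:
  A -> BC (binary): 9 rules
  A -> a (terminal): 5 rules
Total = 9 + 5 = 14

14


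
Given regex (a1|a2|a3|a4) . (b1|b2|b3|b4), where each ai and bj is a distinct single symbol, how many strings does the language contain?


First group: 4 alternatives
Second group: 4 alternatives
Concatenation: each choice from group 1 pairs with each from group 2
Total = 4 x 4 = 16

16


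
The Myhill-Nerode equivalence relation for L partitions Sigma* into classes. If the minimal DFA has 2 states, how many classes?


Myhill-Nerode theorem:
Number of equivalence classes = number of states in minimal DFA
Minimal DFA states = 2
Therefore equivalence classes = 2

2


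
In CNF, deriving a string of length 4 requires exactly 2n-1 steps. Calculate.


Chomsky Normal Form derivation:
String length n = 4
Each step either:
  - Splits a nonterminal into two (n-1 such steps)
  - Converts a nonterminal to terminal (n such steps)
Total = (n-1) + n = 2n - 1
= 2(4) - 1
= 8 - 1
= 7

7


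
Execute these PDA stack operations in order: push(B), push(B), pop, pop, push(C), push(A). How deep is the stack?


Tracing stack operations:
  push(B) -> stack = [B], depth=1
  push(B) -> stack = [B,B], depth=2
  pop -> removed B, stack = [B], depth=1
  pop -> removed B, stack = [], depth=0
  push(C) -> stack = [C], depth=1
  push(A) -> stack = [C,A], depth=2
Final depth = 2

2


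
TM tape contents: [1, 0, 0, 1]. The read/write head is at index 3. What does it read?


Tape: [1, 0, 0, 1]
Positions: 0 1 2 3
Values:    1 0 0 1
Head at position 3
tape[3] = 1

1


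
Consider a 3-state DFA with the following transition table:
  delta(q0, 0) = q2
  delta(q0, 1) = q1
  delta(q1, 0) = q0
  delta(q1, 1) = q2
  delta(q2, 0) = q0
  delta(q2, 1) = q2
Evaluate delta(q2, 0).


Looking up transition function:
delta(q2, 0) in the table
Row: q2, Column: 0
Result: q0

q0


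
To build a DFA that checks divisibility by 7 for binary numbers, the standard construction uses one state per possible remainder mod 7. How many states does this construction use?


Divisibility by 7 is tracked via the remainder mod 7: 0, 1, ..., 6
The construction assigns one state to each remainder
Number of remainders = 7

7


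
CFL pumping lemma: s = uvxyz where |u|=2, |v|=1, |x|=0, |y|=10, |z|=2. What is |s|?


|s| = |u| + |v| + |x| + |y| + |z|
= 2 + 1 + 0 + 10 + 2
= 3 + 0 + 12
= 3 + 12
= 15

15


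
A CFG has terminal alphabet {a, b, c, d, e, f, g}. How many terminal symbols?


Terminal symbols: a, b, c, d, e, f, g
Counting each: a (#1), b (#2), c (#3), d (#4), e (#5), f (#6), g (#7)
Total = 7

7


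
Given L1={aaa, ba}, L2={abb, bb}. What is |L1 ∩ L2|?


L1 = {aaa, ba}
L2 = {abb, bb}
Checking each string in L1 against L2:
  'aaa': in L2? No
  'ba': in L2? No
Intersection = {}
|L1 ∩ L2| = 0

0


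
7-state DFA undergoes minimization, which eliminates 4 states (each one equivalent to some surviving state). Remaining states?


Original DFA: 7 states
Redundant states removed: 4
Minimized states = original - removed
= 7 - 4
= 3

3


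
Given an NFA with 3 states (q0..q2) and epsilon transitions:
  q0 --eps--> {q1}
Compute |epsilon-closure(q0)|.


Starting from q0
Initialize closure = {q0}
Follow epsilon from q0 -> add q1
Final closure: {q0, q1}
Size = 2

2


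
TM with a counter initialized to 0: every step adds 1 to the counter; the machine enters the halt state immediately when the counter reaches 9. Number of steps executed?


Counter starts at 0. Counting sequence:
  Step 1: counter = 1
  Step 2: counter = 2
  Step 3: counter = 3
  Step 4: counter = 4
  Step 5: counter = 5
  Step 6: counter = 6
  ...
  Step 9: counter = 9
Counter reached 9 -> halt
Total steps = 9

9


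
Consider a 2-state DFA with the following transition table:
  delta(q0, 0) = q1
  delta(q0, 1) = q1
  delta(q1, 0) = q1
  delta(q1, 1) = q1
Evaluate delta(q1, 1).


Looking up transition function:
delta(q1, 1) in the table
Row: q1, Column: 1
Result: q1

q1


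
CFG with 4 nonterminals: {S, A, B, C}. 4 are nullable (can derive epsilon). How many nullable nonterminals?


Nonterminals: {S, A, B, C}
A nonterminal is nullable if it can derive epsilon
Counting nullable nonterminals: 4
Total nullable = 4

4


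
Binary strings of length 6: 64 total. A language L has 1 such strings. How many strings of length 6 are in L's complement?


Alphabet: {0,1}
String length: 6
Total strings of length 6 = 2^6 = 64
Strings in L = 1
Complement = total - |L|
= 64 - 1
= 63

63


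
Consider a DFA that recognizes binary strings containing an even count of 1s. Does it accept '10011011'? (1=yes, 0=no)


DFA has 2 states: q_even (start, accept=yes) and q_odd
Processing string '10011011' character by character:
  Position 0: read '1', 1-count=1 -> q_odd
  Position 1: read '0', 1-count=1 -> q_odd (no change)
  Position 2: read '0', 1-count=1 -> q_odd (no change)
  Position 3: read '1', 1-count=2 -> q_even
  Position 4: read '1', 1-count=3 -> q_odd
  Position 5: read '0', 1-count=3 -> q_odd (no change)
  Position 6: read '1', 1-count=4 -> q_even
  Position 7: read '1', 1-count=5 -> q_odd
Final state: q_odd, total 1s = 5 (odd); the DFA requires an even count -> reject

0


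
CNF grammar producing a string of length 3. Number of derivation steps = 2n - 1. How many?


Chomsky Normal Form derivation:
String length n = 3
Each step either:
  - Splits a nonterminal into two (n-1 such steps)
  - Converts a nonterminal to terminal (n such steps)
Total = (n-1) + n = 2n - 1
= 2(3) - 1
= 6 - 1
= 5

5


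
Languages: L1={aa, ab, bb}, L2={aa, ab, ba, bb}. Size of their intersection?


L1 = {aa, ab, bb}
L2 = {aa, ab, ba, bb}
Checking each string in L1 against L2:
  'aa': in L2? Yes
  'ab': in L2? Yes
  'bb': in L2? Yes
Intersection = {aa, ab, bb}
|L1 ∩ L2| = 3

3


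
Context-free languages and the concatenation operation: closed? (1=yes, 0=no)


CFL closure properties:
  Closed under: union, concatenation, Kleene star
  NOT closed under: intersection, complement
Operation 'concatenation' is in closed list -> Yes (closed)

1


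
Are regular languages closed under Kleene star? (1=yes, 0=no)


Regular languages are closed under:
- Union (DFA product construction)
- Intersection (DFA product construction)
- Complement (swap accept/reject states)
- Concatenation (NFA construction)
- Kleene star (NFA construction)
Kleene star is in this list
Therefore: closed

1


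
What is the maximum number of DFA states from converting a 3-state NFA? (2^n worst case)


NFA has 3 states
Subset construction: each DFA state = subset of NFA states
Maximum subsets = 2^3
2^3 = 8

8


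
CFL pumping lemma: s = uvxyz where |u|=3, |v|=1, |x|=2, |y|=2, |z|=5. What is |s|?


|s| = |u| + |v| + |x| + |y| + |z|
= 3 + 1 + 2 + 2 + 5
= 4 + 2 + 7
= 6 + 7
= 13

13


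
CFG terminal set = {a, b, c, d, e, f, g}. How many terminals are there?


Terminal symbols: a, b, c, d, e, f, g
Counting each: a (#1), b (#2), c (#3), d (#4), e (#5), f (#6), g (#7)
Total = 7

7


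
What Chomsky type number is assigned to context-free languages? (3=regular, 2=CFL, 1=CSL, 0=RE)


Chomsky hierarchy levels:
  Type 3: Regular (DFA/NFA/regex)
  Type 2: Context-free (PDA)
  Type 1: Context-sensitive
  Type 0: Recursively enumerable (TM)
'context-free' corresponds to Type 2

2


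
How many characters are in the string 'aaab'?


String: 'aaab'
Counting characters:
  'a' appears 3 time(s)
  'b' appears 1 time(s)
Total length = 3 + 1 = 4

4


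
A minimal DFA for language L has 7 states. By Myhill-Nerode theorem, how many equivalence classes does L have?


Myhill-Nerode theorem:
Number of equivalence classes = number of states in minimal DFA
Minimal DFA states = 7
Therefore equivalence classes = 7

7


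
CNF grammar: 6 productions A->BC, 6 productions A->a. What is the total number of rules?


CNF allows two rule forms:
  A -> BC (binary): 6 rules
  A -> a (terminal): 6 rules
Total = 6 + 6 = 12

12


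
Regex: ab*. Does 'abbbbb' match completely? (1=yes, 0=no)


Pattern: ab*
String: 'abbbbb'
Pattern requires: exactly one 'a' followed by zero or more 'b's
First char is 'a' -> OK
Rest 'bbbbb': all b's? Yes
Result: 1

1


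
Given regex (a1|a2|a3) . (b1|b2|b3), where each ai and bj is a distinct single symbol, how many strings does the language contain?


First group: 3 alternatives
Second group: 3 alternatives
Concatenation: each choice from group 1 pairs with each from group 2
Total = 3 x 3 = 9

9


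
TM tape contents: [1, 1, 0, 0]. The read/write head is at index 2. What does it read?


Tape: [1, 1, 0, 0]
Positions: 0 1 2 3
Values:    1 1 0 0
Head at position 2
tape[2] = 0

0


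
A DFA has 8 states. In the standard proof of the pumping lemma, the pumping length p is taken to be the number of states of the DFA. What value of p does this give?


Pumping lemma for regular languages (standard proof):
Take p = |Q|, the number of DFA states.
Any string of length >= |Q| passes through |Q|+1 states while reading its first |Q| symbols,
so by pigeonhole some state repeats, giving the loop that can be pumped.
Here |Q| = 8
Therefore the proof uses p = 8

8


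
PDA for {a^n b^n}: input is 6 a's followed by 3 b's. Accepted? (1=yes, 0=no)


Language requires equal numbers of a's and b's
PDA pushes for each 'a', pops for each 'b'
Number of a's = 6
Number of b's = 3
6 != 3 -> Reject

0


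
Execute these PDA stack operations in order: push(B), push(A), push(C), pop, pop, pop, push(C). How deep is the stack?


Tracing stack operations:
  push(B) -> stack = [B], depth=1
  push(A) -> stack = [B,A], depth=2
  push(C) -> stack = [B,A,C], depth=3
  pop -> removed C, stack = [B,A], depth=2
  pop -> removed A, stack = [B], depth=1
  pop -> removed B, stack = [], depth=0
  push(C) -> stack = [C], depth=1
Final depth = 1

1


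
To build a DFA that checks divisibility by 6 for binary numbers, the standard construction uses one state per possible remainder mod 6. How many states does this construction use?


Divisibility by 6 is tracked via the remainder mod 6: 0, 1, ..., 5
The construction assigns one state to each remainder
Number of remainders = 6

6


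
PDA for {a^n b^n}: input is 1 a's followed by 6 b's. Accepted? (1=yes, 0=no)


Language requires equal numbers of a's and b's
PDA pushes for each 'a', pops for each 'b'
Number of a's = 1
Number of b's = 6
1 != 6 -> Reject

0


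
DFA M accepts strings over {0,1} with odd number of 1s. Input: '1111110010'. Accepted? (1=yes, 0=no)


DFA has 2 states: q_even (start, accept=no) and q_odd
Processing string '1111110010' character by character:
  Position 0: read '1', 1-count=1 -> q_odd
  Position 1: read '1', 1-count=2 -> q_even
  Position 2: read '1', 1-count=3 -> q_odd
  Position 3: read '1', 1-count=4 -> q_even
  Position 4: read '1', 1-count=5 -> q_odd
  Position 5: read '1', 1-count=6 -> q_even
  Position 6: read '0', 1-count=6 -> q_even (no change)
  Position 7: read '0', 1-count=6 -> q_even (no change)
  Position 8: read '1', 1-count=7 -> q_odd
  Position 9: read '0', 1-count=7 -> q_odd (no change)
Final state: q_odd, total 1s = 7 (odd); the DFA requires an odd count -> accept

1


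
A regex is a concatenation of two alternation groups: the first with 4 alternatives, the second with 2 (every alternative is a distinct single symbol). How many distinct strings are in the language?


First group: 4 alternatives
Second group: 2 alternatives
Concatenation: each choice from group 1 pairs with each from group 2
Total = 4 x 2 = 8

8


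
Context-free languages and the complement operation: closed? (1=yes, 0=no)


CFL closure properties:
  Closed under: union, concatenation, Kleene star
  NOT closed under: intersection, complement
Operation 'complement' is in not-closed list -> No (not closed)

0


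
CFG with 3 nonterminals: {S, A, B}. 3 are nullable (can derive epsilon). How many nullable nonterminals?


Nonterminals: {S, A, B}
A nonterminal is nullable if it can derive epsilon
Counting nullable nonterminals: 3
Total nullable = 3

3


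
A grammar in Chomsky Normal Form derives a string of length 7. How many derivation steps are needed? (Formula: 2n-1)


Chomsky Normal Form derivation:
String length n = 7
Each step either:
  - Splits a nonterminal into two (n-1 such steps)
  - Converts a nonterminal to terminal (n such steps)
Total = (n-1) + n = 2n - 1
= 2(7) - 1
= 14 - 1
= 13

13


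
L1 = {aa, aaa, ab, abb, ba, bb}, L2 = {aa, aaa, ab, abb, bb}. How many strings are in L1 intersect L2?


L1 = {aa, aaa, ab, abb, ba, bb}
L2 = {aa, aaa, ab, abb, bb}
Checking each string in L1 against L2:
  'aa': in L2? Yes
  'aaa': in L2? Yes
  'ab': in L2? Yes
  'abb': in L2? Yes
  'ba': in L2? No
  'bb': in L2? Yes
Intersection = {aa, aaa, ab, abb, bb}
|L1 ∩ L2| = 5

5


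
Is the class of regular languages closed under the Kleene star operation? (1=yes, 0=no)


Regular languages are closed under:
- Union (DFA product construction)
- Intersection (DFA product construction)
- Complement (swap accept/reject states)
- Concatenation (NFA construction)
- Kleene star (NFA construction)
Kleene star is in this list
Therefore: closed

1


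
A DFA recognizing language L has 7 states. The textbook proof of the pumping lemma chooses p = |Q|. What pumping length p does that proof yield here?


Pumping lemma for regular languages (standard proof):
Take p = |Q|, the number of DFA states.
Any string of length >= |Q| passes through |Q|+1 states while reading its first |Q| symbols,
so by pigeonhole some state repeats, giving the loop that can be pumped.
Here |Q| = 7
Therefore the proof uses p = 7

7


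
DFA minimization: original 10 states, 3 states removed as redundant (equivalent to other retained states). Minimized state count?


Original DFA: 10 states
Redundant states removed: 3
Minimized states = original - removed
= 10 - 3
= 7

7


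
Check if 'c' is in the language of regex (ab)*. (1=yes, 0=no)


Pattern: (ab)*
String: 'c'
Pattern requires: zero or more repetitions of 'ab'
Length 1 is odd -> cannot be (ab)* -> no match
Result: 0

0


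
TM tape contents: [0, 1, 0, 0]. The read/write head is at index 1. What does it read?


Tape: [0, 1, 0, 0]
Positions: 0 1 2 3
Values:    0 1 0 0
Head at position 1
tape[1] = 1

1


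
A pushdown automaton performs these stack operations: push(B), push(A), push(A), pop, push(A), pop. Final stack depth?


Tracing stack operations:
  push(B) -> stack = [B], depth=1
  push(A) -> stack = [B,A], depth=2
  push(A) -> stack = [B,A,A], depth=3
  pop -> removed A, stack = [B,A], depth=2
  push(A) -> stack = [B,A,A], depth=3
  pop -> removed A, stack = [B,A], depth=2
Final depth = 2

2


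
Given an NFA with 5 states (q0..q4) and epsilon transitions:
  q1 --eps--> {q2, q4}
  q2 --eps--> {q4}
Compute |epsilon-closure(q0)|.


Starting from q0
Initialize closure = {q0}
q0 has no outgoing epsilon transitions -> nothing to add
Final closure: {q0}
Size = 1

1


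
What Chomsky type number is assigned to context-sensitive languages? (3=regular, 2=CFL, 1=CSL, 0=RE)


Chomsky hierarchy levels:
  Type 3: Regular (DFA/NFA/regex)
  Type 2: Context-free (PDA)
  Type 1: Context-sensitive
  Type 0: Recursively enumerable (TM)
'context-sensitive' corresponds to Type 1

1


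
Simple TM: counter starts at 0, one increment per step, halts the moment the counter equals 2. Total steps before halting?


Counter starts at 0. Counting sequence:
  Step 1: counter = 1
  Step 2: counter = 2
Counter reached 2 -> halt
Total steps = 2

2


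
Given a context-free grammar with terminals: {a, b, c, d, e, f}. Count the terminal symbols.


Terminal symbols: a, b, c, d, e, f
Counting each: a (#1), b (#2), c (#3), d (#4), e (#5), f (#6)
Total = 6

6


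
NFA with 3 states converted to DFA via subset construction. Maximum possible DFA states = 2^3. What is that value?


NFA has 3 states
Subset construction: each DFA state = subset of NFA states
Maximum subsets = 2^3
2^3 = 8

8


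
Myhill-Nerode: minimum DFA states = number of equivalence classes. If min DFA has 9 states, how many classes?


Myhill-Nerode theorem:
Number of equivalence classes = number of states in minimal DFA
Minimal DFA states = 9
Therefore equivalence classes = 9

9


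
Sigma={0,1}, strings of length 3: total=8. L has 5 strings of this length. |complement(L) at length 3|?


Alphabet: {0,1}
String length: 3
Total strings of length 3 = 2^3 = 8
Strings in L = 5
Complement = total - |L|
= 8 - 5
= 3

3


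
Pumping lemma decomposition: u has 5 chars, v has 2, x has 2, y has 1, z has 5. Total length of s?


|s| = |u| + |v| + |x| + |y| + |z|
= 5 + 2 + 2 + 1 + 5
= 7 + 2 + 6
= 9 + 6
= 15

15


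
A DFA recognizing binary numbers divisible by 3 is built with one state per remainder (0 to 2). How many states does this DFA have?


Divisibility by 3 is tracked via the remainder mod 3: 0, 1, ..., 2
The construction assigns one state to each remainder
Number of remainders = 3

3


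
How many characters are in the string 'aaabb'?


String: 'aaabb'
Counting characters:
  'a' appears 3 time(s)
  'b' appears 2 time(s)
Total length = 3 + 2 = 5

5


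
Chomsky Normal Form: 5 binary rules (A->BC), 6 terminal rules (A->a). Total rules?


CNF allows two rule forms:
  A -> BC (binary): 5 rules
  A -> a (terminal): 6 rules
Total = 5 + 6 = 11

11


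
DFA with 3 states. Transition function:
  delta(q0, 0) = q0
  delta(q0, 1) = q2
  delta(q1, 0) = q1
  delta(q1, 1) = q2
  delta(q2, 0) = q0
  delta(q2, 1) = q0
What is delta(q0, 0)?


Looking up transition function:
delta(q0, 0) in the table
Row: q0, Column: 0
Result: q0

q0


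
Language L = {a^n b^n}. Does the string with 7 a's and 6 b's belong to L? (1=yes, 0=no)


Language requires equal numbers of a's and b's
PDA pushes for each 'a', pops for each 'b'
Number of a's = 7
Number of b's = 6
7 != 6 -> Reject

0


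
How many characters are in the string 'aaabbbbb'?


String: 'aaabbbbb'
Counting characters:
  'a' appears 3 time(s)
  'b' appears 5 time(s)
Total length = 3 + 5 = 8

8


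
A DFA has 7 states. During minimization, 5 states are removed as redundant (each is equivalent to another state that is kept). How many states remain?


Original DFA: 7 states
Redundant states removed: 5
Minimized states = original - removed
= 7 - 5
= 2

2


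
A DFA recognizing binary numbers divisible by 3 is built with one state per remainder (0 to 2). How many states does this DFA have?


Divisibility by 3 is tracked via the remainder mod 3: 0, 1, ..., 2
The construction assigns one state to each remainder
Number of remainders = 3

3


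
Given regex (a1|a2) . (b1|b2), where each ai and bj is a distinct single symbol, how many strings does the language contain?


First group: 2 alternatives
Second group: 2 alternatives
Concatenation: each choice from group 1 pairs with each from group 2
Total = 2 x 2 = 4

4


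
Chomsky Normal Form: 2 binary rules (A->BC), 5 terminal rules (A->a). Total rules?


CNF allows two rule forms:
  A -> BC (binary): 2 rules
  A -> a (terminal): 5 rules
Total = 2 + 5 = 7

7


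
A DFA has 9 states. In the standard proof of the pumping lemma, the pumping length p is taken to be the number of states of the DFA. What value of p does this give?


Pumping lemma for regular languages (standard proof):
Take p = |Q|, the number of DFA states.
Any string of length >= |Q| passes through |Q|+1 states while reading its first |Q| symbols,
so by pigeonhole some state repeats, giving the loop that can be pumped.
Here |Q| = 9
Therefore the proof uses p = 9

9


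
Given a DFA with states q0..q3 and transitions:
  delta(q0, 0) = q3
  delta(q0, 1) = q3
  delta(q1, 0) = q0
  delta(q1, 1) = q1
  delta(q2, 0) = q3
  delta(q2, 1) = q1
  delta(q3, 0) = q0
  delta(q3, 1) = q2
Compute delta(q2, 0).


Looking up transition function:
delta(q2, 0) in the table
Row: q2, Column: 0
Result: q3

q3


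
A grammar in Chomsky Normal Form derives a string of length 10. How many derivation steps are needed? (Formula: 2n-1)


Chomsky Normal Form derivation:
String length n = 10
Each step either:
  - Splits a nonterminal into two (n-1 such steps)
  - Converts a nonterminal to terminal (n such steps)
Total = (n-1) + n = 2n - 1
= 2(10) - 1
= 20 - 1
= 19

19


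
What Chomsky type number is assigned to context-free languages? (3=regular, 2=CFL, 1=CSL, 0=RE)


Chomsky hierarchy levels:
  Type 3: Regular (DFA/NFA/regex)
  Type 2: Context-free (PDA)
  Type 1: Context-sensitive
  Type 0: Recursively enumerable (TM)
'context-free' corresponds to Type 2

2


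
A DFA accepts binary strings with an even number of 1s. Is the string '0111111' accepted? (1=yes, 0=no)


DFA has 2 states: q_even (start, accept=yes) and q_odd
Processing string '0111111' character by character:
  Position 0: read '0', 1-count=0 -> q_even (no change)
  Position 1: read '1', 1-count=1 -> q_odd
  Position 2: read '1', 1-count=2 -> q_even
  Position 3: read '1', 1-count=3 -> q_odd
  Position 4: read '1', 1-count=4 -> q_even
  Position 5: read '1', 1-count=5 -> q_odd
  Position 6: read '1', 1-count=6 -> q_even
Final state: q_even, total 1s = 6 (even); the DFA requires an even count -> accept

1


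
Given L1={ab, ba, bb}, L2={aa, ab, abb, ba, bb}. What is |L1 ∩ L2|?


L1 = {ab, ba, bb}
L2 = {aa, ab, abb, ba, bb}
Checking each string in L1 against L2:
  'ab': in L2? Yes
  'ba': in L2? Yes
  'bb': in L2? Yes
Intersection = {ab, ba, bb}
|L1 ∩ L2| = 3

3


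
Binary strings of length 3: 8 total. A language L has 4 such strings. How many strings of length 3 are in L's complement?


Alphabet: {0,1}
String length: 3
Total strings of length 3 = 2^3 = 8
Strings in L = 4
Complement = total - |L|
= 8 - 4
= 4

4


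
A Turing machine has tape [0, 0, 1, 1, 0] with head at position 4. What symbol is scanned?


Tape: [0, 0, 1, 1, 0]
Positions: 0 1 2 3 4
Values:    0 0 1 1 0
Head at position 4
tape[4] = 0

0


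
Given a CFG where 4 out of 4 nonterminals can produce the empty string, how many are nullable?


Nonterminals: {S, A, B, C}
A nonterminal is nullable if it can derive epsilon
Counting nullable nonterminals: 4
Total nullable = 4

4


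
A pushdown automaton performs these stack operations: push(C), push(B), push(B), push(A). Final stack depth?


Tracing stack operations:
  push(C) -> stack = [C], depth=1
  push(B) -> stack = [C,B], depth=2
  push(B) -> stack = [C,B,B], depth=3
  push(A) -> stack = [C,B,B,A], depth=4
Final depth = 4

4


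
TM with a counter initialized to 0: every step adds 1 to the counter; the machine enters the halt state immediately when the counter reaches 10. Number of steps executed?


Counter starts at 0. Counting sequence:
  Step 1: counter = 1
  Step 2: counter = 2
  Step 3: counter = 3
  Step 4: counter = 4
  Step 5: counter = 5
  Step 6: counter = 6
  ...
  Step 10: counter = 10
Counter reached 10 -> halt
Total steps = 10

10


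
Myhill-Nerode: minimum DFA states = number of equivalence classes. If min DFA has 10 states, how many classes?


Myhill-Nerode theorem:
Number of equivalence classes = number of states in minimal DFA
Minimal DFA states = 10
Therefore equivalence classes = 10

10


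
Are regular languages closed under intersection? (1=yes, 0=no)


Regular languages are closed under:
- Union (DFA product construction)
- Intersection (DFA product construction)
- Complement (swap accept/reject states)
- Concatenation (NFA construction)
- Kleene star (NFA construction)
intersection is in this list
Therefore: closed

1


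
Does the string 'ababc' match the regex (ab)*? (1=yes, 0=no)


Pattern: (ab)*
String: 'ababc'
Pattern requires: zero or more repetitions of 'ab'
Length 5 is odd -> cannot be (ab)* -> no match
Result: 0

0


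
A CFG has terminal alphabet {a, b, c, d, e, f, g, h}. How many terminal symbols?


Terminal symbols: a, b, c, d, e, f, g, h
Counting each: a (#1), b (#2), c (#3), d (#4), e (#5), f (#6), g (#7), h (#8)
Total = 8

8


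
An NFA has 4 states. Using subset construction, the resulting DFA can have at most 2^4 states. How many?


NFA has 4 states
Subset construction: each DFA state = subset of NFA states
Maximum subsets = 2^4
2^4 = 16

16


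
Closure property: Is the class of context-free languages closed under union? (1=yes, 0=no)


CFL closure properties:
  Closed under: union, concatenation, Kleene star
  NOT closed under: intersection, complement
Operation 'union' is in closed list -> Yes (closed)

1


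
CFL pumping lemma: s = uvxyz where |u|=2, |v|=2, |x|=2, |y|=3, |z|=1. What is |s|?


|s| = |u| + |v| + |x| + |y| + |z|
= 2 + 2 + 2 + 3 + 1
= 4 + 2 + 4
= 6 + 4
= 10

10


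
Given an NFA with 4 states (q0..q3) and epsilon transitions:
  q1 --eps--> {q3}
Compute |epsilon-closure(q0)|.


Starting from q0
Initialize closure = {q0}
q0 has no outgoing epsilon transitions -> nothing to add
Final closure: {q0}
Size = 1

1


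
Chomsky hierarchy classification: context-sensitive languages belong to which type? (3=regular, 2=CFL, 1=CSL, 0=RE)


Chomsky hierarchy levels:
  Type 3: Regular (DFA/NFA/regex)
  Type 2: Context-free (PDA)
  Type 1: Context-sensitive
  Type 0: Recursively enumerable (TM)
'context-sensitive' corresponds to Type 1

1


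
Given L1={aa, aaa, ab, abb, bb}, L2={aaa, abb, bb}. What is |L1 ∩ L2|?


L1 = {aa, aaa, ab, abb, bb}
L2 = {aaa, abb, bb}
Checking each string in L1 against L2:
  'aa': in L2? No
  'aaa': in L2? Yes
  'ab': in L2? No
  'abb': in L2? Yes
  'bb': in L2? Yes
Intersection = {aaa, abb, bb}
|L1 ∩ L2| = 3

3


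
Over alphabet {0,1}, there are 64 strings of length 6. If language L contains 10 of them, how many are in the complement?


Alphabet: {0,1}
String length: 6
Total strings of length 6 = 2^6 = 64
Strings in L = 10
Complement = total - |L|
= 64 - 10
= 54

54


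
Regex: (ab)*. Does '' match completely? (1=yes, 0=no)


Pattern: (ab)*
String: ''
Pattern requires: zero or more repetitions of 'ab'
Pairs: []
All pairs are 'ab'? Yes
Result: 1

1


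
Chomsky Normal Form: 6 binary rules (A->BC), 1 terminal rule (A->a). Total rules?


CNF allows two rule forms:
  A -> BC (binary): 6 rules
  A -> a (terminal): 1 rule
Total = 6 + 1 = 7

7


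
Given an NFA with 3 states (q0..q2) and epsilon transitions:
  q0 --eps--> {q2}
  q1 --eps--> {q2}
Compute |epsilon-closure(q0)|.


Starting from q0
Initialize closure = {q0}
Follow epsilon from q0 -> add q2
Final closure: {q0, q2}
Size = 2

2


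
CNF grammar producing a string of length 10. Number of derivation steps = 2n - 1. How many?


Chomsky Normal Form derivation:
String length n = 10
Each step either:
  - Splits a nonterminal into two (n-1 such steps)
  - Converts a nonterminal to terminal (n such steps)
Total = (n-1) + n = 2n - 1
= 2(10) - 1
= 20 - 1
= 19

19


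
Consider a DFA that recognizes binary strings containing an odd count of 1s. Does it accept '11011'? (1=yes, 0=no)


DFA has 2 states: q_even (start, accept=no) and q_odd
Processing string '11011' character by character:
  Position 0: read '1', 1-count=1 -> q_odd
  Position 1: read '1', 1-count=2 -> q_even
  Position 2: read '0', 1-count=2 -> q_even (no change)
  Position 3: read '1', 1-count=3 -> q_odd
  Position 4: read '1', 1-count=4 -> q_even
Final state: q_even, total 1s = 4 (even); the DFA requires an odd count -> reject

0


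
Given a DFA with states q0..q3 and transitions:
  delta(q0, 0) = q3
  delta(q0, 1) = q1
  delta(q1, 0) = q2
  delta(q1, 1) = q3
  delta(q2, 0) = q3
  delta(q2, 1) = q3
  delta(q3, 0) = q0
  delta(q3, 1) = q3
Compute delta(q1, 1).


Looking up transition function:
delta(q1, 1) in the table
Row: q1, Column: 1
Result: q3

q3


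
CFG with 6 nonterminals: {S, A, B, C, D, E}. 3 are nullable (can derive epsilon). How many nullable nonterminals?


Nonterminals: {S, A, B, C, D, E}
A nonterminal is nullable if it can derive epsilon
Counting nullable nonterminals: 3
Total nullable = 3

3


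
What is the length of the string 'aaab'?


String: 'aaab'
Counting characters:
  'a' appears 3 time(s)
  'b' appears 1 time(s)
Total length = 3 + 1 = 4

4


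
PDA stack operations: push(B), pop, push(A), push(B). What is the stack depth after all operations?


Tracing stack operations:
  push(B) -> stack = [B], depth=1
  pop -> removed B, stack = [], depth=0
  push(A) -> stack = [A], depth=1
  push(B) -> stack = [A,B], depth=2
Final depth = 2

2


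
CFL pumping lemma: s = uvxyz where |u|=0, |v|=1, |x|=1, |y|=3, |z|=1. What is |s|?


|s| = |u| + |v| + |x| + |y| + |z|
= 0 + 1 + 1 + 3 + 1
= 1 + 1 + 4
= 2 + 4
= 6

6


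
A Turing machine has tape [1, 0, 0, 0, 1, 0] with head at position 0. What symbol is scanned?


Tape: [1, 0, 0, 0, 1, 0]
Positions: 0 1 2 3 4 5
Values:    1 0 0 0 1 0
Head at position 0
tape[0] = 1

1


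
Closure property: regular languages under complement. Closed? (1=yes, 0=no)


Regular languages are closed under:
- Union (DFA product construction)
- Intersection (DFA product construction)
- Complement (swap accept/reject states)
- Concatenation (NFA construction)
- Kleene star (NFA construction)
complement is in this list
Therefore: closed

1


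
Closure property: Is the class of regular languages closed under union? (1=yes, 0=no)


Regular languages are closed under all standard operations:
- Union: Yes (product construction)
- Intersection: Yes (product construction)
- Complement: Yes (swap accept/reject)
- Concatenation: Yes (NFA construction)
Operation: union -> Closed

1


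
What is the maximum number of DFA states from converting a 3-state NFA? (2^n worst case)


NFA has 3 states
Subset construction: each DFA state = subset of NFA states
Maximum subsets = 2^3
2^3 = 8

8


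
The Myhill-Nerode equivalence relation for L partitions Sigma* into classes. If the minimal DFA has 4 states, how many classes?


Myhill-Nerode theorem:
Number of equivalence classes = number of states in minimal DFA
Minimal DFA states = 4
Therefore equivalence classes = 4

4


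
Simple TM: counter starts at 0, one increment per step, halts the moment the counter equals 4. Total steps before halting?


Counter starts at 0. Counting sequence:
  Step 1: counter = 1
  Step 2: counter = 2
  Step 3: counter = 3
  Step 4: counter = 4
Counter reached 4 -> halt
Total steps = 4

4


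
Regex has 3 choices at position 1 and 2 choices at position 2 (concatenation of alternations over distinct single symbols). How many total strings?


First group: 3 alternatives
Second group: 2 alternatives
Concatenation: each choice from group 1 pairs with each from group 2
Total = 3 x 2 = 6

6


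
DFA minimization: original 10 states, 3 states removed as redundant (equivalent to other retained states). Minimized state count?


Original DFA: 10 states
Redundant states removed: 3
Minimized states = original - removed
= 10 - 3
= 7

7


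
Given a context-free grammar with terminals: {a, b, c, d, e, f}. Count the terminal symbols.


Terminal symbols: a, b, c, d, e, f
Counting each: a (#1), b (#2), c (#3), d (#4), e (#5), f (#6)
Total = 6

6


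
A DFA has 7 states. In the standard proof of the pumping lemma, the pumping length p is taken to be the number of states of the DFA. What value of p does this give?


Pumping lemma for regular languages (standard proof):
Take p = |Q|, the number of DFA states.
Any string of length >= |Q| passes through |Q|+1 states while reading its first |Q| symbols,
so by pigeonhole some state repeats, giving the loop that can be pumped.
Here |Q| = 7
Therefore the proof uses p = 7

7


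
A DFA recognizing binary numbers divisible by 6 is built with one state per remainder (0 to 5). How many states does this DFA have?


Divisibility by 6 is tracked via the remainder mod 6: 0, 1, ..., 5
The construction assigns one state to each remainder
Number of remainders = 6

6


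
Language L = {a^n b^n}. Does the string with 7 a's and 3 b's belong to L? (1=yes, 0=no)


Language requires equal numbers of a's and b's
PDA pushes for each 'a', pops for each 'b'
Number of a's = 7
Number of b's = 3
7 != 3 -> Reject

0


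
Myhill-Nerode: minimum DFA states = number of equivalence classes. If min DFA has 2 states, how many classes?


Myhill-Nerode theorem:
Number of equivalence classes = number of states in minimal DFA
Minimal DFA states = 2
Therefore equivalence classes = 2

2


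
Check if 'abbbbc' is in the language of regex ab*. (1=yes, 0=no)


Pattern: ab*
String: 'abbbbc'
Pattern requires: exactly one 'a' followed by zero or more 'b's
First char is 'a' -> OK
Rest 'bbbbc': all b's? No
Result: 0

0


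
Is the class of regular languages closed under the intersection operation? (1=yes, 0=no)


Regular languages are closed under:
- Union (DFA product construction)
- Intersection (DFA product construction)
- Complement (swap accept/reject states)
- Concatenation (NFA construction)
- Kleene star (NFA construction)
intersection is in this list
Therefore: closed

1


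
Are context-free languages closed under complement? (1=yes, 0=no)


CFL closure properties:
  Closed under: union, concatenation, Kleene star
  NOT closed under: intersection, complement
Operation 'complement' is in not-closed list -> No (not closed)

0


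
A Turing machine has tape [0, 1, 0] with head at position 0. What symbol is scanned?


Tape: [0, 1, 0]
Positions: 0 1 2
Values:    0 1 0
Head at position 0
tape[0] = 0

0


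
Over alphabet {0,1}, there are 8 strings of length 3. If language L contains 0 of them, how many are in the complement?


Alphabet: {0,1}
String length: 3
Total strings of length 3 = 2^3 = 8
Strings in L = 0
Complement = total - |L|
= 8 - 0
= 8

8


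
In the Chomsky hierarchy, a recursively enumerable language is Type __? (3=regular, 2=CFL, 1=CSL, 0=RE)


Chomsky hierarchy levels:
  Type 3: Regular (DFA/NFA/regex)
  Type 2: Context-free (PDA)
  Type 1: Context-sensitive
  Type 0: Recursively enumerable (TM)
'recursively enumerable' corresponds to Type 0

0


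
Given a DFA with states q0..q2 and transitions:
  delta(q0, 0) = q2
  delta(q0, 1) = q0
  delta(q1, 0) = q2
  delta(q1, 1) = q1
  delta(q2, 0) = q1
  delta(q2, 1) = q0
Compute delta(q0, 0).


Looking up transition function:
delta(q0, 0) in the table
Row: q0, Column: 0
Result: q2

q2


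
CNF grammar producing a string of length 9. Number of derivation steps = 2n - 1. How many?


Chomsky Normal Form derivation:
String length n = 9
Each step either:
  - Splits a nonterminal into two (n-1 such steps)
  - Converts a nonterminal to terminal (n such steps)
Total = (n-1) + n = 2n - 1
= 2(9) - 1
= 18 - 1
= 17

17


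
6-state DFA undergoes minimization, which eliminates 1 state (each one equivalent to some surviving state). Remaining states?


Original DFA: 6 states
Redundant states removed: 1
Minimized states = original - removed
= 6 - 1
= 5

5


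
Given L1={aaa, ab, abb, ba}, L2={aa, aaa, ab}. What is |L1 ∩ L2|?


L1 = {aaa, ab, abb, ba}
L2 = {aa, aaa, ab}
Checking each string in L1 against L2:
  'aaa': in L2? Yes
  'ab': in L2? Yes
  'abb': in L2? No
  'ba': in L2? No
Intersection = {aaa, ab}
|L1 ∩ L2| = 2

2


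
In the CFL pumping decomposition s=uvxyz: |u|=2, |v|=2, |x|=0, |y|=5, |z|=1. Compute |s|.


|s| = |u| + |v| + |x| + |y| + |z|
= 2 + 2 + 0 + 5 + 1
= 4 + 0 + 6
= 4 + 6
= 10

10


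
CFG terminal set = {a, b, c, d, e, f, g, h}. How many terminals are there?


Terminal symbols: a, b, c, d, e, f, g, h
Counting each: a (#1), b (#2), c (#3), d (#4), e (#5), f (#6), g (#7), h (#8)
Total = 8

8


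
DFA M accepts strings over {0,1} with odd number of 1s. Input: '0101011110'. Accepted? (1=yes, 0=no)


DFA has 2 states: q_even (start, accept=no) and q_odd
Processing string '0101011110' character by character:
  Position 0: read '0', 1-count=0 -> q_even (no change)
  Position 1: read '1', 1-count=1 -> q_odd
  Position 2: read '0', 1-count=1 -> q_odd (no change)
  Position 3: read '1', 1-count=2 -> q_even
  Position 4: read '0', 1-count=2 -> q_even (no change)
  Position 5: read '1', 1-count=3 -> q_odd
  Position 6: read '1', 1-count=4 -> q_even
  Position 7: read '1', 1-count=5 -> q_odd
  Position 8: read '1', 1-count=6 -> q_even
  Position 9: read '0', 1-count=6 -> q_even (no change)
Final state: q_even, total 1s = 6 (even); the DFA requires an odd count -> reject

0


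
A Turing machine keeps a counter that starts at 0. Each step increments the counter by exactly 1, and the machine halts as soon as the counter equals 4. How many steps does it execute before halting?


Counter starts at 0. Counting sequence:
  Step 1: counter = 1
  Step 2: counter = 2
  Step 3: counter = 3
  Step 4: counter = 4
Counter reached 4 -> halt
Total steps = 4

4


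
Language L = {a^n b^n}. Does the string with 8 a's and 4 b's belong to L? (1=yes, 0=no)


Language requires equal numbers of a's and b's
PDA pushes for each 'a', pops for each 'b'
Number of a's = 8
Number of b's = 4
8 != 4 -> Reject

0


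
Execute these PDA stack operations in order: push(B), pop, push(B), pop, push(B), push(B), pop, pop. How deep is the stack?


Tracing stack operations:
  push(B) -> stack = [B], depth=1
  pop -> removed B, stack = [], depth=0
  push(B) -> stack = [B], depth=1
  pop -> removed B, stack = [], depth=0
  push(B) -> stack = [B], depth=1
  push(B) -> stack = [B,B], depth=2
  pop -> removed B, stack = [B], depth=1
  pop -> removed B, stack = [], depth=0
Final depth = 0

0


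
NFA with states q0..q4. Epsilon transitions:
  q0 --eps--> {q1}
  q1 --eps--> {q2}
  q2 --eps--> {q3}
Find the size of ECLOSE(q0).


Starting from q0
Initialize closure = {q0}
Follow epsilon from q0 -> add q1
Follow epsilon from q1 -> add q2
Follow epsilon from q2 -> add q3
Final closure: {q0, q1, q2, q3}
Size = 4

4


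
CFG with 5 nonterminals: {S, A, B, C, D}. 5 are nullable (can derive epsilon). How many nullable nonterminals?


Nonterminals: {S, A, B, C, D}
A nonterminal is nullable if it can derive epsilon
Counting nullable nonterminals: 5
Total nullable = 5

5
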